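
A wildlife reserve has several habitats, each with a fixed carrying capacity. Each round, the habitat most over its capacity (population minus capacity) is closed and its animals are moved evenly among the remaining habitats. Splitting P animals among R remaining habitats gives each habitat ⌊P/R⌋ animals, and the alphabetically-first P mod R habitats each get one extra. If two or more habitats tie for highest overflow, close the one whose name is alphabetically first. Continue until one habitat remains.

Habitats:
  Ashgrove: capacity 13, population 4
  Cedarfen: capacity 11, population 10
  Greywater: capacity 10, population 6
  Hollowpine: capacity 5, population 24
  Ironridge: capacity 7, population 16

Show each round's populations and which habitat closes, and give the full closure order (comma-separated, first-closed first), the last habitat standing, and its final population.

Closure order: Hollowpine, Ironridge, Cedarfen, Greywater
Last habitat: Ashgrove with 60 animals

Round 1: Ashgrove=4 Cedarfen=10 Greywater=6 Hollowpine=24 Ironridge=16 → close Hollowpine (overflow 19)
  24÷4 = 6 each, +1 to first 0
Round 2: Ashgrove=10 Cedarfen=16 Greywater=12 Ironridge=22 → close Ironridge (overflow 15)
  22÷3 = 7 each, +1 to first 1
Round 3: Ashgrove=18 Cedarfen=23 Greywater=19 → close Cedarfen (overflow 12)
  23÷2 = 11 each, +1 to first 1
Round 4: Ashgrove=30 Greywater=30 → close Greywater (overflow 20)
  30÷1 = 30 each, +1 to first 0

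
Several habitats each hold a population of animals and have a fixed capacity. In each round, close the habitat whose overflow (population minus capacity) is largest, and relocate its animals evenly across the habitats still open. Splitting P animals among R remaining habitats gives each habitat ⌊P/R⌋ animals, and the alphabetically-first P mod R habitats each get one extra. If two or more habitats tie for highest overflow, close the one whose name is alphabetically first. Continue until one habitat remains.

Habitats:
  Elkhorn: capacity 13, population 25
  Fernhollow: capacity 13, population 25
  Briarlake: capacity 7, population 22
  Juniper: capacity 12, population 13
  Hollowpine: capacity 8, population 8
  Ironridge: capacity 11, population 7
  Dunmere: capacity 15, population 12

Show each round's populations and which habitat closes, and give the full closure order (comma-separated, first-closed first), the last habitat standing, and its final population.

Closure order: Briarlake, Elkhorn, Fernhollow, Hollowpine, Juniper, Dunmere
Last habitat: Ironridge with 112 animals

Round 1: Briarlake=22 Dunmere=12 Elkhorn=25 Fernhollow=25 Hollowpine=8 Ironridge=7 Juniper=13 → close Briarlake (overflow 15)
  22÷6 = 3 each, +1 to first 4
Round 2: Dunmere=16 Elkhorn=29 Fernhollow=29 Hollowpine=12 Ironridge=10 Juniper=16 → close Elkhorn (overflow 16)
  29÷5 = 5 each, +1 to first 4
Round 3: Dunmere=22 Fernhollow=35 Hollowpine=18 Ironridge=16 Juniper=21 → close Fernhollow (overflow 22)
  35÷4 = 8 each, +1 to first 3
Round 4: Dunmere=31 Hollowpine=27 Ironridge=25 Juniper=29 → close Hollowpine (overflow 19)
  27÷3 = 9 each, +1 to first 0
Round 5: Dunmere=40 Ironridge=34 Juniper=38 → close Juniper (overflow 26)
  38÷2 = 19 each, +1 to first 0
Round 6: Dunmere=59 Ironridge=53 → close Dunmere (overflow 44)
  59÷1 = 59 each, +1 to first 0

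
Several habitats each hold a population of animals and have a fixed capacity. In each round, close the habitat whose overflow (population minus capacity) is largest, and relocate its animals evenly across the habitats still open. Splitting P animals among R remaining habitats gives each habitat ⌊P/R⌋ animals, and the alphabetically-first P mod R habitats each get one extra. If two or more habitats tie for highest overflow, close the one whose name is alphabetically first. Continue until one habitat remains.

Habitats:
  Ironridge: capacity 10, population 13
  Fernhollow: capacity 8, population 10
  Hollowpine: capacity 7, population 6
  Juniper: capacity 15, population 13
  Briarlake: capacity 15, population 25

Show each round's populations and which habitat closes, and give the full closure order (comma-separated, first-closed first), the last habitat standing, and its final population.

Round 1: Briarlake=25 Fernhollow=10 Hollowpine=6 Ironridge=13 Juniper=13 → close Briarlake (overflow 10)
  25÷4 = 6 each, +1 to first 1
Round 2: Fernhollow=17 Hollowpine=12 Ironridge=19 Juniper=19 → close Fernhollow (overflow 9)
  17÷3 = 5 each, +1 to first 2
Round 3: Hollowpine=18 Ironridge=25 Juniper=24 → close Ironridge (overflow 15)
  25÷2 = 12 each, +1 to first 1
Round 4: Hollowpine=31 Juniper=36 → close Hollowpine (overflow 24)
  31÷1 = 31 each, +1 to first 0

Closure order: Briarlake, Fernhollow, Ironridge, Hollowpine
Last habitat: Juniper with 67 animals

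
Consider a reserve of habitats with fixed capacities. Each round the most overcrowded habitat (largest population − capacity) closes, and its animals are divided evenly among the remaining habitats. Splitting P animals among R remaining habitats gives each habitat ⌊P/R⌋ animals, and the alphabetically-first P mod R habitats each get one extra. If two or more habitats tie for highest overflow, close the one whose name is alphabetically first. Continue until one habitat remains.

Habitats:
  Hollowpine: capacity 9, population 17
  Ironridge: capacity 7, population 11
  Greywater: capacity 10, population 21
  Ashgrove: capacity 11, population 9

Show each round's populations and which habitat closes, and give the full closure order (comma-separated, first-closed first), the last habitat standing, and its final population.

Round 1: Ashgrove=9 Greywater=21 Hollowpine=17 Ironridge=11 → close Greywater (overflow 11)
  21÷3 = 7 each, +1 to first 0
Round 2: Ashgrove=16 Hollowpine=24 Ironridge=18 → close Hollowpine (overflow 15)
  24÷2 = 12 each, +1 to first 0
Round 3: Ashgrove=28 Ironridge=30 → close Ironridge (overflow 23)
  30÷1 = 30 each, +1 to first 0

Closure order: Greywater, Hollowpine, Ironridge
Last habitat: Ashgrove with 58 animals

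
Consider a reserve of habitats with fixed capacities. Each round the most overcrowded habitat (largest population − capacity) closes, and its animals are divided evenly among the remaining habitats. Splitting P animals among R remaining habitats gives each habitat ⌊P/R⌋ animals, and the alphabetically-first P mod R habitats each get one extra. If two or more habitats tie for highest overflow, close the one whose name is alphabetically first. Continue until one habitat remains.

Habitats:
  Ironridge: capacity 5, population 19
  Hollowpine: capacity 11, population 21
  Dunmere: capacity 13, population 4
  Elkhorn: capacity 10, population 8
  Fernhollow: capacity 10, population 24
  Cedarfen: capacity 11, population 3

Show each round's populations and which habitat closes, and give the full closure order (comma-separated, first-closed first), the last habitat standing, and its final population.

Round 1: Cedarfen=3 Dunmere=4 Elkhorn=8 Fernhollow=24 Hollowpine=21 Ironridge=19 → close Fernhollow (overflow 14)
  24÷5 = 4 each, +1 to first 4
Round 2: Cedarfen=8 Dunmere=9 Elkhorn=13 Hollowpine=26 Ironridge=23 → close Ironridge (overflow 18)
  23÷4 = 5 each, +1 to first 3
Round 3: Cedarfen=14 Dunmere=15 Elkhorn=19 Hollowpine=31 → close Hollowpine (overflow 20)
  31÷3 = 10 each, +1 to first 1
Round 4: Cedarfen=25 Dunmere=25 Elkhorn=29 → close Elkhorn (overflow 19)
  29÷2 = 14 each, +1 to first 1
Round 5: Cedarfen=40 Dunmere=39 → close Cedarfen (overflow 29)
  40÷1 = 40 each, +1 to first 0

Closure order: Fernhollow, Ironridge, Hollowpine, Elkhorn, Cedarfen
Last habitat: Dunmere with 79 animals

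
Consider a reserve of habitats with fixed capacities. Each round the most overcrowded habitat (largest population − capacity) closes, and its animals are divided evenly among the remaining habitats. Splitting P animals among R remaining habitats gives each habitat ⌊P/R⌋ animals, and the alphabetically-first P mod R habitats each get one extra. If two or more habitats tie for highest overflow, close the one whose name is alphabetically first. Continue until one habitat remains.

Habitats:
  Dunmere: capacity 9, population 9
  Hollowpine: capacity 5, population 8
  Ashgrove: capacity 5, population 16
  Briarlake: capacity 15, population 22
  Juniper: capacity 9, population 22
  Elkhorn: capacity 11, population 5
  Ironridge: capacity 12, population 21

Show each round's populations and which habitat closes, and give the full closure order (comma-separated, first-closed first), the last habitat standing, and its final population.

Round 1: Ashgrove=16 Briarlake=22 Dunmere=9 Elkhorn=5 Hollowpine=8 Ironridge=21 Juniper=22 → close Juniper (overflow 13)
  22÷6 = 3 each, +1 to first 4
Round 2: Ashgrove=20 Briarlake=26 Dunmere=13 Elkhorn=9 Hollowpine=11 Ironridge=24 → close Ashgrove (overflow 15)
  20÷5 = 4 each, +1 to first 0
Round 3: Briarlake=30 Dunmere=17 Elkhorn=13 Hollowpine=15 Ironridge=28 → close Ironridge (overflow 16)
  28÷4 = 7 each, +1 to first 0
Round 4: Briarlake=37 Dunmere=24 Elkhorn=20 Hollowpine=22 → close Briarlake (overflow 22)
  37÷3 = 12 each, +1 to first 1
Round 5: Dunmere=37 Elkhorn=32 Hollowpine=34 → close Hollowpine (overflow 29)
  34÷2 = 17 each, +1 to first 0
Round 6: Dunmere=54 Elkhorn=49 → close Dunmere (overflow 45)
  54÷1 = 54 each, +1 to first 0

Closure order: Juniper, Ashgrove, Ironridge, Briarlake, Hollowpine, Dunmere
Last habitat: Elkhorn with 103 animals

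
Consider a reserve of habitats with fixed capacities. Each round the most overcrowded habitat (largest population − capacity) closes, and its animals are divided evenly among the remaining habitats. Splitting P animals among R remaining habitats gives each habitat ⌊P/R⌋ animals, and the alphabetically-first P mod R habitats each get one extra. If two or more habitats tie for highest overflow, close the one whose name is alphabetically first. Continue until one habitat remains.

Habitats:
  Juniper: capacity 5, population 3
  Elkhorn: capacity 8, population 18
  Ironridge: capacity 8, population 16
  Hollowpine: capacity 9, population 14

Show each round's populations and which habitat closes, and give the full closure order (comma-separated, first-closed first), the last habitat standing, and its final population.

Closure order: Elkhorn, Ironridge, Hollowpine
Last habitat: Juniper with 51 animals

Round 1: Elkhorn=18 Hollowpine=14 Ironridge=16 Juniper=3 → close Elkhorn (overflow 10)
  18÷3 = 6 each, +1 to first 0
Round 2: Hollowpine=20 Ironridge=22 Juniper=9 → close Ironridge (overflow 14)
  22÷2 = 11 each, +1 to first 0
Round 3: Hollowpine=31 Juniper=20 → close Hollowpine (overflow 22)
  31÷1 = 31 each, +1 to first 0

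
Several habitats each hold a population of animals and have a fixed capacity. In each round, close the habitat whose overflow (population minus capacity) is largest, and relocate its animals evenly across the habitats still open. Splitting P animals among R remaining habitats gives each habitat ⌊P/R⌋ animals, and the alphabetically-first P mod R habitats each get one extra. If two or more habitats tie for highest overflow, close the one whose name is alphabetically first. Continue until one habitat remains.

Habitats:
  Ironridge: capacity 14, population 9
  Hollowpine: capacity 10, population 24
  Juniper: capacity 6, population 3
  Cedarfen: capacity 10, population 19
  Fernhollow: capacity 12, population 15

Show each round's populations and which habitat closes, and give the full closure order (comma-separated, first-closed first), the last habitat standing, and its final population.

Closure order: Hollowpine, Cedarfen, Fernhollow, Juniper
Last habitat: Ironridge with 70 animals

Round 1: Cedarfen=19 Fernhollow=15 Hollowpine=24 Ironridge=9 Juniper=3 → close Hollowpine (overflow 14)
  24÷4 = 6 each, +1 to first 0
Round 2: Cedarfen=25 Fernhollow=21 Ironridge=15 Juniper=9 → close Cedarfen (overflow 15)
  25÷3 = 8 each, +1 to first 1
Round 3: Fernhollow=30 Ironridge=23 Juniper=17 → close Fernhollow (overflow 18)
  30÷2 = 15 each, +1 to first 0
Round 4: Ironridge=38 Juniper=32 → close Juniper (overflow 26)
  32÷1 = 32 each, +1 to first 0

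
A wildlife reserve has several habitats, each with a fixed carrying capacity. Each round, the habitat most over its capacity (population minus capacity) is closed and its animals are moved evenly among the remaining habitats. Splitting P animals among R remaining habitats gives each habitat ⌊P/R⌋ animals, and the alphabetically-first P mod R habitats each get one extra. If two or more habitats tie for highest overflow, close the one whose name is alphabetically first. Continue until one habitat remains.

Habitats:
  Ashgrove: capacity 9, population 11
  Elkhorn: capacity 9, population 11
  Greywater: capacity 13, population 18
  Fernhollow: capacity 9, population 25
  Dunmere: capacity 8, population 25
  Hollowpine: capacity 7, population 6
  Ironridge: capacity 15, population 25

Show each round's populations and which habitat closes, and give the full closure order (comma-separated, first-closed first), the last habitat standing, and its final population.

Round 1: Ashgrove=11 Dunmere=25 Elkhorn=11 Fernhollow=25 Greywater=18 Hollowpine=6 Ironridge=25 → close Dunmere (overflow 17)
  25÷6 = 4 each, +1 to first 1
Round 2: Ashgrove=16 Elkhorn=15 Fernhollow=29 Greywater=22 Hollowpine=10 Ironridge=29 → close Fernhollow (overflow 20)
  29÷5 = 5 each, +1 to first 4
Round 3: Ashgrove=22 Elkhorn=21 Greywater=28 Hollowpine=16 Ironridge=34 → close Ironridge (overflow 19)
  34÷4 = 8 each, +1 to first 2
Round 4: Ashgrove=31 Elkhorn=30 Greywater=36 Hollowpine=24 → close Greywater (overflow 23)
  36÷3 = 12 each, +1 to first 0
Round 5: Ashgrove=43 Elkhorn=42 Hollowpine=36 → close Ashgrove (overflow 34)
  43÷2 = 21 each, +1 to first 1
Round 6: Elkhorn=64 Hollowpine=57 → close Elkhorn (overflow 55)
  64÷1 = 64 each, +1 to first 0

Closure order: Dunmere, Fernhollow, Ironridge, Greywater, Ashgrove, Elkhorn
Last habitat: Hollowpine with 121 animals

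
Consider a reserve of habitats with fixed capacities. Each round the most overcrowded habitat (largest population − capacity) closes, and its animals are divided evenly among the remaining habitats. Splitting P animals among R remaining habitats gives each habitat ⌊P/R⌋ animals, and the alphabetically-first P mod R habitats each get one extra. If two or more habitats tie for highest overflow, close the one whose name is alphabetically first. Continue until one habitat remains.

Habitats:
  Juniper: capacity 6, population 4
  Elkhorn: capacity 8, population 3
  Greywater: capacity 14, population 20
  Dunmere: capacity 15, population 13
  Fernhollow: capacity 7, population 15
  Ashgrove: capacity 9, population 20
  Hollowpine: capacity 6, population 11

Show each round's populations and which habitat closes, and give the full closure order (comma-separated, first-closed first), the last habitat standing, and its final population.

Closure order: Ashgrove, Fernhollow, Greywater, Hollowpine, Dunmere, Elkhorn
Last habitat: Juniper with 86 animals

Round 1: Ashgrove=20 Dunmere=13 Elkhorn=3 Fernhollow=15 Greywater=20 Hollowpine=11 Juniper=4 → close Ashgrove (overflow 11)
  20÷6 = 3 each, +1 to first 2
Round 2: Dunmere=17 Elkhorn=7 Fernhollow=18 Greywater=23 Hollowpine=14 Juniper=7 → close Fernhollow (overflow 11)
  18÷5 = 3 each, +1 to first 3
Round 3: Dunmere=21 Elkhorn=11 Greywater=27 Hollowpine=17 Juniper=10 → close Greywater (overflow 13)
  27÷4 = 6 each, +1 to first 3
Round 4: Dunmere=28 Elkhorn=18 Hollowpine=24 Juniper=16 → close Hollowpine (overflow 18)
  24÷3 = 8 each, +1 to first 0
Round 5: Dunmere=36 Elkhorn=26 Juniper=24 → close Dunmere (overflow 21)
  36÷2 = 18 each, +1 to first 0
Round 6: Elkhorn=44 Juniper=42 → close Elkhorn (overflow 36)
  44÷1 = 44 each, +1 to first 0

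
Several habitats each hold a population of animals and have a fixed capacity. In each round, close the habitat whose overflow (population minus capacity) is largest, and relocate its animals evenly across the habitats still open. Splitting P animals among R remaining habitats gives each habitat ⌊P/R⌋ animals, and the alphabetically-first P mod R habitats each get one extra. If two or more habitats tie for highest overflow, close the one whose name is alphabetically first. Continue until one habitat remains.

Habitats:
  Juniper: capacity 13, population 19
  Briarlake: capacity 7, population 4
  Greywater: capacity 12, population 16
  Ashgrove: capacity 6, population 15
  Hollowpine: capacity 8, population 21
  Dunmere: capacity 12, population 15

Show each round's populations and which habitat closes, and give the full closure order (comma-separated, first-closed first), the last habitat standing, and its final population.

Round 1: Ashgrove=15 Briarlake=4 Dunmere=15 Greywater=16 Hollowpine=21 Juniper=19 → close Hollowpine (overflow 13)
  21÷5 = 4 each, +1 to first 1
Round 2: Ashgrove=20 Briarlake=8 Dunmere=19 Greywater=20 Juniper=23 → close Ashgrove (overflow 14)
  20÷4 = 5 each, +1 to first 0
Round 3: Briarlake=13 Dunmere=24 Greywater=25 Juniper=28 → close Juniper (overflow 15)
  28÷3 = 9 each, +1 to first 1
Round 4: Briarlake=23 Dunmere=33 Greywater=34 → close Greywater (overflow 22)
  34÷2 = 17 each, +1 to first 0
Round 5: Briarlake=40 Dunmere=50 → close Dunmere (overflow 38)
  50÷1 = 50 each, +1 to first 0

Closure order: Hollowpine, Ashgrove, Juniper, Greywater, Dunmere
Last habitat: Briarlake with 90 animals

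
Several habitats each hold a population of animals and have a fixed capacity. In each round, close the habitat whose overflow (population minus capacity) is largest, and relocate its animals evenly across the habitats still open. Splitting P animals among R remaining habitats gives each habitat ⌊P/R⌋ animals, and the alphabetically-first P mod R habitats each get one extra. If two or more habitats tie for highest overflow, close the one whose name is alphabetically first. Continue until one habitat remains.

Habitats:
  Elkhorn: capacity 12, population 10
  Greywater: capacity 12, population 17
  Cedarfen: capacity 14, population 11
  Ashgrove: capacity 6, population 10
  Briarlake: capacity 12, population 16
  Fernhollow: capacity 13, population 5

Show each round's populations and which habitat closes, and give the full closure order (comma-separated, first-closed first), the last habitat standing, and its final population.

Round 1: Ashgrove=10 Briarlake=16 Cedarfen=11 Elkhorn=10 Fernhollow=5 Greywater=17 → close Greywater (overflow 5)
  17÷5 = 3 each, +1 to first 2
Round 2: Ashgrove=14 Briarlake=20 Cedarfen=14 Elkhorn=13 Fernhollow=8 → close Ashgrove (overflow 8)
  14÷4 = 3 each, +1 to first 2
Round 3: Briarlake=24 Cedarfen=18 Elkhorn=16 Fernhollow=11 → close Briarlake (overflow 12)
  24÷3 = 8 each, +1 to first 0
Round 4: Cedarfen=26 Elkhorn=24 Fernhollow=19 → close Cedarfen (overflow 12)
  26÷2 = 13 each, +1 to first 0
Round 5: Elkhorn=37 Fernhollow=32 → close Elkhorn (overflow 25)
  37÷1 = 37 each, +1 to first 0

Closure order: Greywater, Ashgrove, Briarlake, Cedarfen, Elkhorn
Last habitat: Fernhollow with 69 animals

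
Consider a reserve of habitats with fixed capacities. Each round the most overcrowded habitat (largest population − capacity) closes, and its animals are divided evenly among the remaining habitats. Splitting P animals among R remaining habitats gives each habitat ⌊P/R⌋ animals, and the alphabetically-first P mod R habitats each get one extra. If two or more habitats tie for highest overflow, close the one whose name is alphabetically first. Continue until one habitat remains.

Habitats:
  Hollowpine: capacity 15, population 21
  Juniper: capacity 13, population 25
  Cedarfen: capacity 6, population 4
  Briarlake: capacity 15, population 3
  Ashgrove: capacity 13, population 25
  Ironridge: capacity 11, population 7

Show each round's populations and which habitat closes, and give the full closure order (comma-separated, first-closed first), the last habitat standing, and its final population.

Round 1: Ashgrove=25 Briarlake=3 Cedarfen=4 Hollowpine=21 Ironridge=7 Juniper=25 → close Ashgrove (overflow 12)
  25÷5 = 5 each, +1 to first 0
Round 2: Briarlake=8 Cedarfen=9 Hollowpine=26 Ironridge=12 Juniper=30 → close Juniper (overflow 17)
  30÷4 = 7 each, +1 to first 2
Round 3: Briarlake=16 Cedarfen=17 Hollowpine=33 Ironridge=19 → close Hollowpine (overflow 18)
  33÷3 = 11 each, +1 to first 0
Round 4: Briarlake=27 Cedarfen=28 Ironridge=30 → close Cedarfen (overflow 22)
  28÷2 = 14 each, +1 to first 0
Round 5: Briarlake=41 Ironridge=44 → close Ironridge (overflow 33)
  44÷1 = 44 each, +1 to first 0

Closure order: Ashgrove, Juniper, Hollowpine, Cedarfen, Ironridge
Last habitat: Briarlake with 85 animals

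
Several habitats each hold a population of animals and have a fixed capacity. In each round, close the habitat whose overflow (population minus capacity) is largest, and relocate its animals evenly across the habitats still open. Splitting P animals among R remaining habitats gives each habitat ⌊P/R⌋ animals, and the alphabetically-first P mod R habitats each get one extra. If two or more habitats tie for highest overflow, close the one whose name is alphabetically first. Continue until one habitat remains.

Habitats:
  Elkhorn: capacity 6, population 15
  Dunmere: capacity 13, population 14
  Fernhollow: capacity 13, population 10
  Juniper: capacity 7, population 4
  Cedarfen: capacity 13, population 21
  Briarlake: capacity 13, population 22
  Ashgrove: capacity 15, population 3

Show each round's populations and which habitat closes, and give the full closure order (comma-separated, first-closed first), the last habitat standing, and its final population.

Closure order: Briarlake, Elkhorn, Cedarfen, Dunmere, Fernhollow, Juniper
Last habitat: Ashgrove with 89 animals

Round 1: Ashgrove=3 Briarlake=22 Cedarfen=21 Dunmere=14 Elkhorn=15 Fernhollow=10 Juniper=4 → close Briarlake (overflow 9)
  22÷6 = 3 each, +1 to first 4
Round 2: Ashgrove=7 Cedarfen=25 Dunmere=18 Elkhorn=19 Fernhollow=13 Juniper=7 → close Elkhorn (overflow 13)
  19÷5 = 3 each, +1 to first 4
Round 3: Ashgrove=11 Cedarfen=29 Dunmere=22 Fernhollow=17 Juniper=10 → close Cedarfen (overflow 16)
  29÷4 = 7 each, +1 to first 1
Round 4: Ashgrove=19 Dunmere=29 Fernhollow=24 Juniper=17 → close Dunmere (overflow 16)
  29÷3 = 9 each, +1 to first 2
Round 5: Ashgrove=29 Fernhollow=34 Juniper=26 → close Fernhollow (overflow 21)
  34÷2 = 17 each, +1 to first 0
Round 6: Ashgrove=46 Juniper=43 → close Juniper (overflow 36)
  43÷1 = 43 each, +1 to first 0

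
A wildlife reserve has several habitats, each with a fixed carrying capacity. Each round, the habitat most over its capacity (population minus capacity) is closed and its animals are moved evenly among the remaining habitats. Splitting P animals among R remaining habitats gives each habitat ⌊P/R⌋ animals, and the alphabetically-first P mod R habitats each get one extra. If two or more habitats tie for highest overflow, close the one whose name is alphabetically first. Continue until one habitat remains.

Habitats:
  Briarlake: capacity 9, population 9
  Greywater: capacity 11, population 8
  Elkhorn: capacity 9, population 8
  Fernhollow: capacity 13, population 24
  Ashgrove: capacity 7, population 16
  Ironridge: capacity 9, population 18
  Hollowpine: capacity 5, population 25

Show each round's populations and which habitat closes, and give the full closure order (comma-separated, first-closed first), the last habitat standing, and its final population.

Closure order: Hollowpine, Fernhollow, Ashgrove, Ironridge, Briarlake, Elkhorn
Last habitat: Greywater with 108 animals

Round 1: Ashgrove=16 Briarlake=9 Elkhorn=8 Fernhollow=24 Greywater=8 Hollowpine=25 Ironridge=18 → close Hollowpine (overflow 20)
  25÷6 = 4 each, +1 to first 1
Round 2: Ashgrove=21 Briarlake=13 Elkhorn=12 Fernhollow=28 Greywater=12 Ironridge=22 → close Fernhollow (overflow 15)
  28÷5 = 5 each, +1 to first 3
Round 3: Ashgrove=27 Briarlake=19 Elkhorn=18 Greywater=17 Ironridge=27 → close Ashgrove (overflow 20)
  27÷4 = 6 each, +1 to first 3
Round 4: Briarlake=26 Elkhorn=25 Greywater=24 Ironridge=33 → close Ironridge (overflow 24)
  33÷3 = 11 each, +1 to first 0
Round 5: Briarlake=37 Elkhorn=36 Greywater=35 → close Briarlake (overflow 28)
  37÷2 = 18 each, +1 to first 1
Round 6: Elkhorn=55 Greywater=53 → close Elkhorn (overflow 46)
  55÷1 = 55 each, +1 to first 0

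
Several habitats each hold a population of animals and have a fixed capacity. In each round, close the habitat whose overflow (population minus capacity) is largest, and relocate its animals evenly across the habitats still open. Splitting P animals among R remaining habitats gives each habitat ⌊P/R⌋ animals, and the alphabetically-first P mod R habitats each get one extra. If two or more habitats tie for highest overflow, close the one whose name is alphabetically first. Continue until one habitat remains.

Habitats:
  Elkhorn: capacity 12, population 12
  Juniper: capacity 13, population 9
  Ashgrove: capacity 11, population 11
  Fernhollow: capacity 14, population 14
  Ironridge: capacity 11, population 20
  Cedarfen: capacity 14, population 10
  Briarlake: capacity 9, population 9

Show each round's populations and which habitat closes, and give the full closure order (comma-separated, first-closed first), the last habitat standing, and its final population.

Closure order: Ironridge, Ashgrove, Briarlake, Elkhorn, Fernhollow, Cedarfen
Last habitat: Juniper with 85 animals

Round 1: Ashgrove=11 Briarlake=9 Cedarfen=10 Elkhorn=12 Fernhollow=14 Ironridge=20 Juniper=9 → close Ironridge (overflow 9)
  20÷6 = 3 each, +1 to first 2
Round 2: Ashgrove=15 Briarlake=13 Cedarfen=13 Elkhorn=15 Fernhollow=17 Juniper=12 → close Ashgrove (overflow 4)
  15÷5 = 3 each, +1 to first 0
Round 3: Briarlake=16 Cedarfen=16 Elkhorn=18 Fernhollow=20 Juniper=15 → close Briarlake (overflow 7)
  16÷4 = 4 each, +1 to first 0
Round 4: Cedarfen=20 Elkhorn=22 Fernhollow=24 Juniper=19 → close Elkhorn (overflow 10)
  22÷3 = 7 each, +1 to first 1
Round 5: Cedarfen=28 Fernhollow=31 Juniper=26 → close Fernhollow (overflow 17)
  31÷2 = 15 each, +1 to first 1
Round 6: Cedarfen=44 Juniper=41 → close Cedarfen (overflow 30)
  44÷1 = 44 each, +1 to first 0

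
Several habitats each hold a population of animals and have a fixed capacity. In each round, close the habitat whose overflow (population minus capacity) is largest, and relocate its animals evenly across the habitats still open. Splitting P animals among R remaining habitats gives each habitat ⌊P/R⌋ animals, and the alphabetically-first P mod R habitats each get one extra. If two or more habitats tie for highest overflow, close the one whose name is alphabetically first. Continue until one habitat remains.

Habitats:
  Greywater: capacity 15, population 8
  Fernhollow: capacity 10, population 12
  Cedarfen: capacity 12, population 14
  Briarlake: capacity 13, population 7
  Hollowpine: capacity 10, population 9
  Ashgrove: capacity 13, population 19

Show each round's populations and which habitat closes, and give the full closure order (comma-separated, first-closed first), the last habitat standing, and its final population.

Closure order: Ashgrove, Cedarfen, Fernhollow, Hollowpine, Briarlake
Last habitat: Greywater with 69 animals

Round 1: Ashgrove=19 Briarlake=7 Cedarfen=14 Fernhollow=12 Greywater=8 Hollowpine=9 → close Ashgrove (overflow 6)
  19÷5 = 3 each, +1 to first 4
Round 2: Briarlake=11 Cedarfen=18 Fernhollow=16 Greywater=12 Hollowpine=12 → close Cedarfen (overflow 6)
  18÷4 = 4 each, +1 to first 2
Round 3: Briarlake=16 Fernhollow=21 Greywater=16 Hollowpine=16 → close Fernhollow (overflow 11)
  21÷3 = 7 each, +1 to first 0
Round 4: Briarlake=23 Greywater=23 Hollowpine=23 → close Hollowpine (overflow 13)
  23÷2 = 11 each, +1 to first 1
Round 5: Briarlake=35 Greywater=34 → close Briarlake (overflow 22)
  35÷1 = 35 each, +1 to first 0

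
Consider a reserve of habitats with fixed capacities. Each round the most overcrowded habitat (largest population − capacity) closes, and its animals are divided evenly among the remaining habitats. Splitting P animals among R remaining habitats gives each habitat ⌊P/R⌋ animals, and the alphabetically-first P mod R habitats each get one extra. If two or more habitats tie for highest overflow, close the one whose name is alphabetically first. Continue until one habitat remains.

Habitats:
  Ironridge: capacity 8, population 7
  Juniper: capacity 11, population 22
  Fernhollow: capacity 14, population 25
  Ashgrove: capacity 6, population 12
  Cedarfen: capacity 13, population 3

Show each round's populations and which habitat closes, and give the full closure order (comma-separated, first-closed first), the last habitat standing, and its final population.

Round 1: Ashgrove=12 Cedarfen=3 Fernhollow=25 Ironridge=7 Juniper=22 → close Fernhollow (overflow 11)
  25÷4 = 6 each, +1 to first 1
Round 2: Ashgrove=19 Cedarfen=9 Ironridge=13 Juniper=28 → close Juniper (overflow 17)
  28÷3 = 9 each, +1 to first 1
Round 3: Ashgrove=29 Cedarfen=18 Ironridge=22 → close Ashgrove (overflow 23)
  29÷2 = 14 each, +1 to first 1
Round 4: Cedarfen=33 Ironridge=36 → close Ironridge (overflow 28)
  36÷1 = 36 each, +1 to first 0

Closure order: Fernhollow, Juniper, Ashgrove, Ironridge
Last habitat: Cedarfen with 69 animals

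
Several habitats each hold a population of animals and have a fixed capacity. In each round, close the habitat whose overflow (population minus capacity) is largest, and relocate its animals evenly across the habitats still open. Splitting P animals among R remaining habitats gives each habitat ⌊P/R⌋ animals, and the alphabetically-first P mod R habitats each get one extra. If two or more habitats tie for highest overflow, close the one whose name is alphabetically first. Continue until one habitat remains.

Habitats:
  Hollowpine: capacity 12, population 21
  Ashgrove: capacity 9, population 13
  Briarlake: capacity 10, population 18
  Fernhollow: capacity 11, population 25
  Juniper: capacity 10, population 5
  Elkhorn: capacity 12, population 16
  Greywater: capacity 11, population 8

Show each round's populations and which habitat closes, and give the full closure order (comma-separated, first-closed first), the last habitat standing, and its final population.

Round 1: Ashgrove=13 Briarlake=18 Elkhorn=16 Fernhollow=25 Greywater=8 Hollowpine=21 Juniper=5 → close Fernhollow (overflow 14)
  25÷6 = 4 each, +1 to first 1
Round 2: Ashgrove=18 Briarlake=22 Elkhorn=20 Greywater=12 Hollowpine=25 Juniper=9 → close Hollowpine (overflow 13)
  25÷5 = 5 each, +1 to first 0
Round 3: Ashgrove=23 Briarlake=27 Elkhorn=25 Greywater=17 Juniper=14 → close Briarlake (overflow 17)
  27÷4 = 6 each, +1 to first 3
Round 4: Ashgrove=30 Elkhorn=32 Greywater=24 Juniper=20 → close Ashgrove (overflow 21)
  30÷3 = 10 each, +1 to first 0
Round 5: Elkhorn=42 Greywater=34 Juniper=30 → close Elkhorn (overflow 30)
  42÷2 = 21 each, +1 to first 0
Round 6: Greywater=55 Juniper=51 → close Greywater (overflow 44)
  55÷1 = 55 each, +1 to first 0

Closure order: Fernhollow, Hollowpine, Briarlake, Ashgrove, Elkhorn, Greywater
Last habitat: Juniper with 106 animals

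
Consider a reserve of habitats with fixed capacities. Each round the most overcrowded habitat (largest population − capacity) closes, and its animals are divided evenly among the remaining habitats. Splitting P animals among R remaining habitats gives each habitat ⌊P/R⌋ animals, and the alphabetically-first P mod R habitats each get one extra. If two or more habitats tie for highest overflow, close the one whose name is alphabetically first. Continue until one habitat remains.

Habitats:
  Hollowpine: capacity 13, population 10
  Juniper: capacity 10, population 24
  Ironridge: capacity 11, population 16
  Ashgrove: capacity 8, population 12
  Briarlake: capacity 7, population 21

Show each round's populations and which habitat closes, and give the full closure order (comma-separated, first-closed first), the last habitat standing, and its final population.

Round 1: Ashgrove=12 Briarlake=21 Hollowpine=10 Ironridge=16 Juniper=24 → close Briarlake (overflow 14)
  21÷4 = 5 each, +1 to first 1
Round 2: Ashgrove=18 Hollowpine=15 Ironridge=21 Juniper=29 → close Juniper (overflow 19)
  29÷3 = 9 each, +1 to first 2
Round 3: Ashgrove=28 Hollowpine=25 Ironridge=30 → close Ashgrove (overflow 20)
  28÷2 = 14 each, +1 to first 0
Round 4: Hollowpine=39 Ironridge=44 → close Ironridge (overflow 33)
  44÷1 = 44 each, +1 to first 0

Closure order: Briarlake, Juniper, Ashgrove, Ironridge
Last habitat: Hollowpine with 83 animals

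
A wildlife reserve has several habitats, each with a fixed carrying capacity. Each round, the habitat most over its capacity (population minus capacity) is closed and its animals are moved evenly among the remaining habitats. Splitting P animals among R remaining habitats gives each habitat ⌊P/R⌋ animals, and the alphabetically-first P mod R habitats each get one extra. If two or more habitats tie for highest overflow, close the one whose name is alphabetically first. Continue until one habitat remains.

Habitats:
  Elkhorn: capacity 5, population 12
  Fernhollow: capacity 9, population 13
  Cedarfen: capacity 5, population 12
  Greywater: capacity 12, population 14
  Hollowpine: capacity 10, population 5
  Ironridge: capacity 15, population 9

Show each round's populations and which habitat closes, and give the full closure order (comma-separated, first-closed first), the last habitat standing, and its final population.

Closure order: Cedarfen, Elkhorn, Fernhollow, Greywater, Hollowpine
Last habitat: Ironridge with 65 animals

Round 1: Cedarfen=12 Elkhorn=12 Fernhollow=13 Greywater=14 Hollowpine=5 Ironridge=9 → close Cedarfen (overflow 7)
  12÷5 = 2 each, +1 to first 2
Round 2: Elkhorn=15 Fernhollow=16 Greywater=16 Hollowpine=7 Ironridge=11 → close Elkhorn (overflow 10)
  15÷4 = 3 each, +1 to first 3
Round 3: Fernhollow=20 Greywater=20 Hollowpine=11 Ironridge=14 → close Fernhollow (overflow 11)
  20÷3 = 6 each, +1 to first 2
Round 4: Greywater=27 Hollowpine=18 Ironridge=20 → close Greywater (overflow 15)
  27÷2 = 13 each, +1 to first 1
Round 5: Hollowpine=32 Ironridge=33 → close Hollowpine (overflow 22)
  32÷1 = 32 each, +1 to first 0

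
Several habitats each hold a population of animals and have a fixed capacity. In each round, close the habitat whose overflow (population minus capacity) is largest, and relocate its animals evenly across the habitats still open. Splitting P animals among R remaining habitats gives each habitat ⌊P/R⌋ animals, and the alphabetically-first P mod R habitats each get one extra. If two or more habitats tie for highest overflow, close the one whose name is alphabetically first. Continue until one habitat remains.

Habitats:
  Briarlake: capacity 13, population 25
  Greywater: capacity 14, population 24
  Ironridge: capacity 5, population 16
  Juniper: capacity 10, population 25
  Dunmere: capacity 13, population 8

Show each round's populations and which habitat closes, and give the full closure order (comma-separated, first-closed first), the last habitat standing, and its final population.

Round 1: Briarlake=25 Dunmere=8 Greywater=24 Ironridge=16 Juniper=25 → close Juniper (overflow 15)
  25÷4 = 6 each, +1 to first 1
Round 2: Briarlake=32 Dunmere=14 Greywater=30 Ironridge=22 → close Briarlake (overflow 19)
  32÷3 = 10 each, +1 to first 2
Round 3: Dunmere=25 Greywater=41 Ironridge=32 → close Greywater (overflow 27)
  41÷2 = 20 each, +1 to first 1
Round 4: Dunmere=46 Ironridge=52 → close Ironridge (overflow 47)
  52÷1 = 52 each, +1 to first 0

Closure order: Juniper, Briarlake, Greywater, Ironridge
Last habitat: Dunmere with 98 animals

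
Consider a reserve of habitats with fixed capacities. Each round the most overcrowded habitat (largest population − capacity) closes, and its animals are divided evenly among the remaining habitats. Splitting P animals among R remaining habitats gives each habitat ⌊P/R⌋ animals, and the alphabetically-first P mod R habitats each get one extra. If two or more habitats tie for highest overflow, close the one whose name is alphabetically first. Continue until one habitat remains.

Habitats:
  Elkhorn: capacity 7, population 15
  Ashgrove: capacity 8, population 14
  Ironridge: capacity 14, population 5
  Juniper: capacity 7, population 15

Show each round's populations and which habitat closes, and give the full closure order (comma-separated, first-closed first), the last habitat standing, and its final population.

Closure order: Elkhorn, Juniper, Ashgrove
Last habitat: Ironridge with 49 animals

Round 1: Ashgrove=14 Elkhorn=15 Ironridge=5 Juniper=15 → close Elkhorn (overflow 8)
  15÷3 = 5 each, +1 to first 0
Round 2: Ashgrove=19 Ironridge=10 Juniper=20 → close Juniper (overflow 13)
  20÷2 = 10 each, +1 to first 0
Round 3: Ashgrove=29 Ironridge=20 → close Ashgrove (overflow 21)
  29÷1 = 29 each, +1 to first 0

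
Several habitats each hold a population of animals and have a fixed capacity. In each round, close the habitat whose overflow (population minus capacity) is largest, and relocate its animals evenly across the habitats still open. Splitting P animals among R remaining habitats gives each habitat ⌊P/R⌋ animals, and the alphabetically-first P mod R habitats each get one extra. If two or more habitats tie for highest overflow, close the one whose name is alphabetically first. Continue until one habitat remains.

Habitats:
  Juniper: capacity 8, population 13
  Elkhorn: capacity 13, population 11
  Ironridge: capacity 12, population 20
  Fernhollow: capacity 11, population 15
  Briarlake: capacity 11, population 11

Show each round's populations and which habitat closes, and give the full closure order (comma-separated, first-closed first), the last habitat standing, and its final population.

Round 1: Briarlake=11 Elkhorn=11 Fernhollow=15 Ironridge=20 Juniper=13 → close Ironridge (overflow 8)
  20÷4 = 5 each, +1 to first 0
Round 2: Briarlake=16 Elkhorn=16 Fernhollow=20 Juniper=18 → close Juniper (overflow 10)
  18÷3 = 6 each, +1 to first 0
Round 3: Briarlake=22 Elkhorn=22 Fernhollow=26 → close Fernhollow (overflow 15)
  26÷2 = 13 each, +1 to first 0
Round 4: Briarlake=35 Elkhorn=35 → close Briarlake (overflow 24)
  35÷1 = 35 each, +1 to first 0

Closure order: Ironridge, Juniper, Fernhollow, Briarlake
Last habitat: Elkhorn with 70 animals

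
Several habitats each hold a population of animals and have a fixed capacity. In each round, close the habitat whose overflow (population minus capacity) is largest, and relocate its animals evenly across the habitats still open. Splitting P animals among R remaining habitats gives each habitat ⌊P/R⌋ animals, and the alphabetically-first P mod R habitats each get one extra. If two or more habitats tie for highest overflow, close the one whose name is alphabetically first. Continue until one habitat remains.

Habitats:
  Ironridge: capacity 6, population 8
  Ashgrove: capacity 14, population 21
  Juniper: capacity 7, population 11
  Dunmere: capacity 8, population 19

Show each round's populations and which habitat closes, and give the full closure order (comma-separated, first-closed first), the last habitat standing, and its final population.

Round 1: Ashgrove=21 Dunmere=19 Ironridge=8 Juniper=11 → close Dunmere (overflow 11)
  19÷3 = 6 each, +1 to first 1
Round 2: Ashgrove=28 Ironridge=14 Juniper=17 → close Ashgrove (overflow 14)
  28÷2 = 14 each, +1 to first 0
Round 3: Ironridge=28 Juniper=31 → close Juniper (overflow 24)
  31÷1 = 31 each, +1 to first 0

Closure order: Dunmere, Ashgrove, Juniper
Last habitat: Ironridge with 59 animals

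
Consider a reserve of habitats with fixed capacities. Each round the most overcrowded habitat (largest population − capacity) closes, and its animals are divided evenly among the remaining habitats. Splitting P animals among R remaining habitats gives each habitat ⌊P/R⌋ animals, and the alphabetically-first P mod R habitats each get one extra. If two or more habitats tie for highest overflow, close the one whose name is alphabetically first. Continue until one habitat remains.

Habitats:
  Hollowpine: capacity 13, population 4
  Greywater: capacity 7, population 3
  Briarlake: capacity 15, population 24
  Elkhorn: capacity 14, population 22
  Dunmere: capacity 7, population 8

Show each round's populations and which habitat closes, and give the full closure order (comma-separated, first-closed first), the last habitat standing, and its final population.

Round 1: Briarlake=24 Dunmere=8 Elkhorn=22 Greywater=3 Hollowpine=4 → close Briarlake (overflow 9)
  24÷4 = 6 each, +1 to first 0
Round 2: Dunmere=14 Elkhorn=28 Greywater=9 Hollowpine=10 → close Elkhorn (overflow 14)
  28÷3 = 9 each, +1 to first 1
Round 3: Dunmere=24 Greywater=18 Hollowpine=19 → close Dunmere (overflow 17)
  24÷2 = 12 each, +1 to first 0
Round 4: Greywater=30 Hollowpine=31 → close Greywater (overflow 23)
  30÷1 = 30 each, +1 to first 0

Closure order: Briarlake, Elkhorn, Dunmere, Greywater
Last habitat: Hollowpine with 61 animals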